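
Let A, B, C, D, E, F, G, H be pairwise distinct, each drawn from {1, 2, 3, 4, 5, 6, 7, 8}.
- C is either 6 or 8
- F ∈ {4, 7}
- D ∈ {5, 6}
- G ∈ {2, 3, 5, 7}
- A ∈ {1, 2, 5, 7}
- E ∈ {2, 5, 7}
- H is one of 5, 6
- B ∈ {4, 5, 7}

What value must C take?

8

Among the 8 variables, 1 fits only A (and all 8 values in {1, 2, 3, 4, 5, 6, 7, 8} must be used), so A = 1.
The 7 still-open variables together cover exactly {2, 3, 4, 5, 6, 7, 8} — 7 values for 7 variables — and 3 appears only in G's list, so G = 3.
Among the 6 still-open variables, 2 fits only E (and all 6 values in {2, 4, 5, 6, 7, 8} must be used), so E = 2.
The 5 still-open variables draw from only 5 values {4, 5, 6, 7, 8}, so each is used; only C can be 8, hence C = 8.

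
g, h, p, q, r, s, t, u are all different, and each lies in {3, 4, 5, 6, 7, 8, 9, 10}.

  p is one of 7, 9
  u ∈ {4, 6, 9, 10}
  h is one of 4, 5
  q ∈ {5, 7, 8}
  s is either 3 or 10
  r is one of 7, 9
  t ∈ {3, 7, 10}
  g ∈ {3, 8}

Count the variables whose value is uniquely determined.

4

The 8 variables draw from only 8 values {3, 4, 5, 6, 7, 8, 9, 10}, so each is used; only u can be 6, hence u = 6.
The 7 still-open variables together cover exactly {3, 4, 5, 7, 8, 9, 10} — 7 values for 7 variables — and 4 appears only in h's list, so h = 4.
Among the 6 still-open variables, 5 fits only q (and all 6 values in {3, 5, 7, 8, 9, 10} must be used), so q = 5.
Among the 5 still-open variables, 8 fits only g (and all 5 values in {3, 7, 8, 9, 10} must be used), so g = 8.
p and r share exactly the 2 values {7, 9}; by pigeonhole those values go to them, so strike 7, 9 from t.
Determined: g=8, h=4, q=5, u=6. The other variables each still have more than one consistent value. That makes 4.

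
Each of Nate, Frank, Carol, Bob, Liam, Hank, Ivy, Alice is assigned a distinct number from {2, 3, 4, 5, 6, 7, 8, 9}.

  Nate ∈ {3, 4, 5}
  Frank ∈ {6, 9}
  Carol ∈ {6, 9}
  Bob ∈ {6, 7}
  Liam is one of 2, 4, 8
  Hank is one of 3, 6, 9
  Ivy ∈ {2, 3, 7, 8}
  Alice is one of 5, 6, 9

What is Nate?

4

The 2 variables Frank and Carol are confined to {6, 9}, which locks those values in; drop them from Bob, Hank, Alice.
Bob must be 7 (only option left). Strike 7 from Ivy.
Hank has just one choice, so Hank = 3. Remove 3 from Nate, Ivy.
Alice has just one choice, so Alice = 5. Strike 5 from Nate.
So Nate = 4.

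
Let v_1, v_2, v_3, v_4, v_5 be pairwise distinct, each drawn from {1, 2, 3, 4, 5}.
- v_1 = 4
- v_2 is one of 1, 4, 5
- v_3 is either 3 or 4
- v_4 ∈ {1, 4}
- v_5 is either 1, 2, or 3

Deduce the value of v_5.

v_1 must be 4 (only option left). Strike 4 from v_2, v_3, v_4.
v_3 must be 3 (only option left). So v_5 can't be 3.
v_4 must be 1 (only option left). So v_2, v_5 can't be 1.
So v_5 = 2.

2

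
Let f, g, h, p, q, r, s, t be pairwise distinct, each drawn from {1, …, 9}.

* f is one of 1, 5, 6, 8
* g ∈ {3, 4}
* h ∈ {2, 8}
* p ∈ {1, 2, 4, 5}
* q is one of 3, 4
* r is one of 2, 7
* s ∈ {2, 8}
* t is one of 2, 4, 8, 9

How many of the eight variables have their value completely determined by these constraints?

g and q share exactly the 2 values {3, 4}; by pigeonhole those values go to them, so strike 3, 4 from p, t.
h and s between them cover only {2, 8} — a naked pair. Remove those values from f, p, r, t.
r's domain is down to {7}, so r = 7.
t has just one choice, so t = 9.
Determined: r=7, t=9. The other variables each still have more than one consistent value. That makes 2.

2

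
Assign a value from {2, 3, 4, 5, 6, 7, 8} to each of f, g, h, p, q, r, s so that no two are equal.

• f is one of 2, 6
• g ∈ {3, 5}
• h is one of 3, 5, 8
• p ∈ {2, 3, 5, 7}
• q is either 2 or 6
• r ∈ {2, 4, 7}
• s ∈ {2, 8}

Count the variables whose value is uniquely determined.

3

The 7 variables together cover exactly {2, 3, 4, 5, 6, 7, 8} — 7 values for 7 variables — and 4 appears only in r's list, so r = 4.
The 6 still-open variables draw from only 6 values {2, 3, 5, 6, 7, 8}, so each is used; only p can be 7, hence p = 7.
f and q share exactly the 2 values {2, 6}; by pigeonhole those values go to them, so strike 2, 6 from s.
s has just one choice, so s = 8. So h can't be 8.
Determined: p=7, r=4, s=8. The other variables each still have more than one consistent value. That makes 3.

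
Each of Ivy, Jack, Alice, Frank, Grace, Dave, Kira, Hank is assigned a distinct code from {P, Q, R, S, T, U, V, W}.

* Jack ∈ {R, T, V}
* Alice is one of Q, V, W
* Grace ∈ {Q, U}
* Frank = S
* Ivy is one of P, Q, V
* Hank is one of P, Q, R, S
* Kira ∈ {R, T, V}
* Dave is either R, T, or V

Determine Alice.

Frank has just one choice, so Frank = S. Remove S from Hank.
The 7 still-open variables draw from only 7 values {P, Q, R, T, U, V, W}, so each is used; only Grace can be U, hence Grace = U.
Among the 6 still-open variables, W fits only Alice (and all 6 values in {P, Q, R, T, V, W} must be used), so Alice = W.

W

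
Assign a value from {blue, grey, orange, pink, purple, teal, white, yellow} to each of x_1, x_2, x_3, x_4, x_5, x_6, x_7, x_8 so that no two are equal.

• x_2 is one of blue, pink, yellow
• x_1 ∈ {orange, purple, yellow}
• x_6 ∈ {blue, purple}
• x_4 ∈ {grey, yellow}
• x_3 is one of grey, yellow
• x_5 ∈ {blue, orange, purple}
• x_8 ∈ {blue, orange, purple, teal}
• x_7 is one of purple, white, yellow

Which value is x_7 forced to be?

white

The 8 variables together cover exactly {blue, grey, orange, pink, purple, teal, white, yellow} — 8 values for 8 variables — and pink appears only in x_2's list, so x_2 = pink.
The 7 still-open variables together cover exactly {blue, grey, orange, purple, teal, white, yellow} — 7 values for 7 variables — and teal appears only in x_8's list, so x_8 = teal.
The 6 still-open variables together cover exactly {blue, grey, orange, purple, white, yellow} — 6 values for 6 variables — and white appears only in x_7's list, so x_7 = white.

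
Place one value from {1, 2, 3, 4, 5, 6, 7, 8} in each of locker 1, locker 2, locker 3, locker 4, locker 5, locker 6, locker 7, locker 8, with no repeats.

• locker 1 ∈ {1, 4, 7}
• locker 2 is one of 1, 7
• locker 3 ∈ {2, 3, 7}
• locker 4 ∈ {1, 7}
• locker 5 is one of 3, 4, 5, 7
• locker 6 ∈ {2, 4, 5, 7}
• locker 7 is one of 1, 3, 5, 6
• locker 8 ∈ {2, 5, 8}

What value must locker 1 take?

4

Among the 8 variables, 6 fits only locker 7 (and all 8 values in {1, 2, 3, 4, 5, 6, 7, 8} must be used), so locker 7 = 6.
The 7 still-open variables draw from only 7 values {1, 2, 3, 4, 5, 7, 8}, so each is used; only locker 8 can be 8, hence locker 8 = 8.
locker 2 and locker 4 share exactly the 2 values {1, 7}; by pigeonhole those values go to them, so strike 1, 7 from locker 1, locker 3, locker 5, locker 6.
So locker 1 = 4.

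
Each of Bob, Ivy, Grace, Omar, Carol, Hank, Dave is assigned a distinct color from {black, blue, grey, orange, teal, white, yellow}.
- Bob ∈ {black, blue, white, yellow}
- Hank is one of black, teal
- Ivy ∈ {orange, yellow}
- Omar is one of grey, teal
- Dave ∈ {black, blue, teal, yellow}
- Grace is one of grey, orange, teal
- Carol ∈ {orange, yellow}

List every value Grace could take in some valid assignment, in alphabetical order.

Among the 7 variables, white fits only Bob (and all 7 values in {black, blue, grey, orange, teal, white, yellow} must be used), so Bob = white.
The 6 still-open variables draw from only 6 values {black, blue, grey, orange, teal, yellow}, so each is used; only Dave can be blue, hence Dave = blue.
Among the 5 still-open variables, black fits only Hank (and all 5 values in {black, grey, orange, teal, yellow} must be used), so Hank = black.
Ivy and Carol between them cover only {orange, yellow} — a naked pair. Remove those values from Grace.
No further eliminations apply; Grace can still be any of grey, teal.

grey, teal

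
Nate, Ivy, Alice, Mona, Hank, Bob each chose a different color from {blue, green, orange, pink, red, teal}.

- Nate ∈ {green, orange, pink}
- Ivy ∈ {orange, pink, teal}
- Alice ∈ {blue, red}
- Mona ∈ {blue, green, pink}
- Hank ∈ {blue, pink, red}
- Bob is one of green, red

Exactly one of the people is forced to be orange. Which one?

The 6 variables draw from only 6 values {blue, green, orange, pink, red, teal}, so each is used; only Ivy can be teal, hence Ivy = teal.
The 5 still-open variables together cover exactly {blue, green, orange, pink, red} — 5 values for 5 variables — and orange appears only in Nate's list, so Nate = orange.

Nate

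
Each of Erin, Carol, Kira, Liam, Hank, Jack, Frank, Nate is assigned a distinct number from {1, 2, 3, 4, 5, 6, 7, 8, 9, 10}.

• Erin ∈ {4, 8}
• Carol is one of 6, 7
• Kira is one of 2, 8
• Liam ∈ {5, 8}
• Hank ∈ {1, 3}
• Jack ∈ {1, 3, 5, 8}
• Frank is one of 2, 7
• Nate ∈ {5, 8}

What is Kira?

2

The 8 variables together cover exactly {1, 2, 3, 4, 5, 6, 7, 8} — 8 values for 8 variables — and 4 appears only in Erin's list, so Erin = 4.
The 7 still-open variables together cover exactly {1, 2, 3, 5, 6, 7, 8} — 7 values for 7 variables — and 6 appears only in Carol's list, so Carol = 6.
The 6 still-open variables draw from only 6 values {1, 2, 3, 5, 7, 8}, so each is used; only Frank can be 7, hence Frank = 7.
The 5 still-open variables draw from only 5 values {1, 2, 3, 5, 8}, so each is used; only Kira can be 2, hence Kira = 2.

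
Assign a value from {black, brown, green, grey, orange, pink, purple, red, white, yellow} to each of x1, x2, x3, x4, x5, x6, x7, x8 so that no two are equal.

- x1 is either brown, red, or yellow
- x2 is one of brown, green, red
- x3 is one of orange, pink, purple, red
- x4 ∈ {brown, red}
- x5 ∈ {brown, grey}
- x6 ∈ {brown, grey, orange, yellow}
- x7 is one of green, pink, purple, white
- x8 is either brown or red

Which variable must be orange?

x6

x4 and x8 between them cover only {brown, red} — a naked pair. Remove those values from x1, x2, x3, x5, x6.
x1 must be yellow (only option left). Eliminate yellow elsewhere: x6.
x2 has just one choice, so x2 = green. Remove green from x7.
That leaves x5 = grey. Remove grey from x6.
So orange goes to x6.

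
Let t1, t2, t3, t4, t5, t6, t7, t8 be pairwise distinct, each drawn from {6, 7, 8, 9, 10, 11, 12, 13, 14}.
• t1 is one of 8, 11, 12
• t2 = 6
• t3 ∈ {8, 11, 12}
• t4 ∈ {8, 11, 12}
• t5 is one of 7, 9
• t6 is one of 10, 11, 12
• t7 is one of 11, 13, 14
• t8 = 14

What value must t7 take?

13

t2 must be 6 (only option left).
t8's domain is down to {14}, so t8 = 14. Remove 14 from t7.
The 3 variables t1, t3, t4 are confined to {8, 11, 12}, which locks those values in; drop them from t6, t7.
So t7 = 13.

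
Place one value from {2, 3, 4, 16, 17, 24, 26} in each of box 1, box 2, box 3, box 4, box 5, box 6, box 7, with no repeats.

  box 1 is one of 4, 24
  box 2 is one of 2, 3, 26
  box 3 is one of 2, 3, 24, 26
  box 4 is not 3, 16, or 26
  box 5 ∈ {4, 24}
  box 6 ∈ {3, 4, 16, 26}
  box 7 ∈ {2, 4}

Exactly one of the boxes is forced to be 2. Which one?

The 7 variables draw from only 7 values {2, 3, 4, 16, 17, 24, 26}, so each is used; only box 6 can be 16, hence box 6 = 16.
The 6 still-open variables draw from only 6 values {2, 3, 4, 17, 24, 26}, so each is used; only box 4 can be 17, hence box 4 = 17.
The 2 variables box 1 and box 5 are confined to {4, 24}, which locks those values in; drop them from box 3, box 7.
So 2 goes to box 7.

box 7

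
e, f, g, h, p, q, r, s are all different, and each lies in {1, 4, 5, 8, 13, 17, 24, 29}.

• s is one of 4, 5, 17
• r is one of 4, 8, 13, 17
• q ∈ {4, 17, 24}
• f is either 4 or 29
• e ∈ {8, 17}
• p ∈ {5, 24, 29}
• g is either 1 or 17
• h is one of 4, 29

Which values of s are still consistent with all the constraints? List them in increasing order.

Among the 8 variables, 1 fits only g (and all 8 values in {1, 4, 5, 8, 13, 17, 24, 29} must be used), so g = 1.
The 7 still-open variables together cover exactly {4, 5, 8, 13, 17, 24, 29} — 7 values for 7 variables — and 13 appears only in r's list, so r = 13.
The 6 still-open variables draw from only 6 values {4, 5, 8, 17, 24, 29}, so each is used; only e can be 8, hence e = 8.
f and h share exactly the 2 values {4, 29}; by pigeonhole those values go to them, so strike 4, 29 from p, q, s.
No further eliminations apply; s can still be any of 5, 17.

5, 17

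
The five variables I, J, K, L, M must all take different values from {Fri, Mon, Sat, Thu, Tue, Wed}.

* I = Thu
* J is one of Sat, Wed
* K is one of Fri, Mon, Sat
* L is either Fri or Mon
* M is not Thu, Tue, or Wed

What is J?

I's domain is down to {Thu}, so I = Thu.
The 4 still-open variables draw from only 4 values {Fri, Mon, Sat, Wed}, so each is used; only J can be Wed, hence J = Wed.

Wed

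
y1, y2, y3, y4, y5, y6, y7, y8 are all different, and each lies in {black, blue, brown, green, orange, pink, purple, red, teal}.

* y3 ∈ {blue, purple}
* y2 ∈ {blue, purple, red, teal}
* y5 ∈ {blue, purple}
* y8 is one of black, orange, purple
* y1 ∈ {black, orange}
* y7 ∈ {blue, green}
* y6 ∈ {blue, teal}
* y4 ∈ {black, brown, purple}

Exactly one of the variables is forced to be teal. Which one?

Among the 8 variables, brown fits only y4 (and all 8 values in {black, blue, brown, green, orange, purple, red, teal} must be used), so y4 = brown.
The 7 still-open variables draw from only 7 values {black, blue, green, orange, purple, red, teal}, so each is used; only y7 can be green, hence y7 = green.
Among the 6 still-open variables, red fits only y2 (and all 6 values in {black, blue, orange, purple, red, teal} must be used), so y2 = red.
The 5 still-open variables draw from only 5 values {black, blue, orange, purple, teal}, so each is used; only y6 can be teal, hence y6 = teal.

y6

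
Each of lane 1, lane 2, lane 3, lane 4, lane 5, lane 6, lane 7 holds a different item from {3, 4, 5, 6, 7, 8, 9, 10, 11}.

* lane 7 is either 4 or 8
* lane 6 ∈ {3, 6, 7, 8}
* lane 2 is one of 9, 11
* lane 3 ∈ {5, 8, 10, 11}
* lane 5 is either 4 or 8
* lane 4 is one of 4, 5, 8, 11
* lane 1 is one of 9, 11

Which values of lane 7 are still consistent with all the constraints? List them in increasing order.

The 2 variables lane 1 and lane 2 are confined to {9, 11}, which locks those values in; drop them from lane 3, lane 4.
The 2 variables lane 5 and lane 7 are confined to {4, 8}, which locks those values in; drop them from lane 3, lane 4, lane 6.
lane 4 must be 5 (only option left). Strike 5 from lane 3.
lane 3 must be 10 (only option left).
No further eliminations apply; lane 7 can still be any of 4, 8.

4, 8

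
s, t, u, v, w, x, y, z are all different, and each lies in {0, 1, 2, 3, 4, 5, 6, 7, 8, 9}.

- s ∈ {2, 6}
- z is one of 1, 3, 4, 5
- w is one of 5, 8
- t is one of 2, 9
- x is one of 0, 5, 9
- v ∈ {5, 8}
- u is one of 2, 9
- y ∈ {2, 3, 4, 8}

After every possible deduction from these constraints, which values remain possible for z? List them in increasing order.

1, 3, 4

t and u between them cover only {2, 9} — a naked pair. Remove those values from s, x, y.
s must be 6 (only option left).
v and w between them cover only {5, 8} — a naked pair. Remove those values from x, y, z.
That leaves x = 0.
No further eliminations apply; z can still be any of 1, 3, 4.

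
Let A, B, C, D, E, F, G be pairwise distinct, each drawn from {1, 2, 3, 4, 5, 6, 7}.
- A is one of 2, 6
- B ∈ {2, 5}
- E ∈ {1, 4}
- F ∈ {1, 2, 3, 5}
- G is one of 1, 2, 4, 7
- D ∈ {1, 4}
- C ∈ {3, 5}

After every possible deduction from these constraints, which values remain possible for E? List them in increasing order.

1, 4

The 7 variables draw from only 7 values {1, 2, 3, 4, 5, 6, 7}, so each is used; only A can be 6, hence A = 6.
Among the 6 still-open variables, 7 fits only G (and all 6 values in {1, 2, 3, 4, 5, 7} must be used), so G = 7.
The 2 variables D and E are confined to {1, 4}, which locks those values in; drop them from F.
No further eliminations apply; E can still be any of 1, 4.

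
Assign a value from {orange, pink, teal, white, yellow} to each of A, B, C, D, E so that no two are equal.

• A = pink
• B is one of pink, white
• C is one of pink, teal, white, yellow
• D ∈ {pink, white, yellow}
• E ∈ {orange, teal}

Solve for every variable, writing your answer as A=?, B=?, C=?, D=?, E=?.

A=pink, B=white, C=teal, D=yellow, E=orange

A's domain is down to {pink}, so A = pink. So B, C, D can't be pink.
B has just one choice, so B = white. So C, D can't be white.
D's domain is down to {yellow}, so D = yellow. Eliminate yellow elsewhere: C.
C's domain is down to {teal}, so C = teal. So E can't be teal.
E's domain is down to {orange}, so E = orange.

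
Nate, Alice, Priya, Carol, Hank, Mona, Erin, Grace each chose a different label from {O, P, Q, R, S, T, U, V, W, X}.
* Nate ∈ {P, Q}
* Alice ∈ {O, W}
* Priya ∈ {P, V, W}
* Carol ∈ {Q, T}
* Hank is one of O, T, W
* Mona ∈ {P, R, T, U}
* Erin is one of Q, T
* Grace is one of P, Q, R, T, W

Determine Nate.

The 8 variables together cover exactly {O, P, Q, R, T, U, V, W} — 8 values for 8 variables — and U appears only in Mona's list, so Mona = U.
The 7 still-open variables draw from only 7 values {O, P, Q, R, T, V, W}, so each is used; only Grace can be R, hence Grace = R.
The 6 still-open variables together cover exactly {O, P, Q, T, V, W} — 6 values for 6 variables — and V appears only in Priya's list, so Priya = V.
The 5 still-open variables together cover exactly {O, P, Q, T, W} — 5 values for 5 variables — and P appears only in Nate's list, so Nate = P.

P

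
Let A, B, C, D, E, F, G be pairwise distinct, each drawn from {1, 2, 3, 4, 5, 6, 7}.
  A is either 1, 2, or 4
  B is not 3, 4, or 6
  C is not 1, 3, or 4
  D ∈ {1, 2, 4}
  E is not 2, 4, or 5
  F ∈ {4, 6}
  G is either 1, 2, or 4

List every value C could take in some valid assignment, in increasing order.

5, 7

Among the 7 variables, 3 fits only E (and all 7 values in {1, 2, 3, 4, 5, 6, 7} must be used), so E = 3.
A, D, G share exactly the 3 values {1, 2, 4}; by pigeonhole those values go to them, so strike 1, 2, 4 from B, C, F.
That leaves F = 6. So C can't be 6.
No further eliminations apply; C can still be any of 5, 7.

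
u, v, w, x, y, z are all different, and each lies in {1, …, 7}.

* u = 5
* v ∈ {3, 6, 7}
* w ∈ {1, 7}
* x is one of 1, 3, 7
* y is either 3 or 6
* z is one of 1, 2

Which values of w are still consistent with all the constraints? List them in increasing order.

1, 7

u must be 5 (only option left).
Among the 5 still-open variables, 2 fits only z (and all 5 values in {1, 2, 3, 6, 7} must be used), so z = 2.
No further eliminations apply; w can still be any of 1, 7.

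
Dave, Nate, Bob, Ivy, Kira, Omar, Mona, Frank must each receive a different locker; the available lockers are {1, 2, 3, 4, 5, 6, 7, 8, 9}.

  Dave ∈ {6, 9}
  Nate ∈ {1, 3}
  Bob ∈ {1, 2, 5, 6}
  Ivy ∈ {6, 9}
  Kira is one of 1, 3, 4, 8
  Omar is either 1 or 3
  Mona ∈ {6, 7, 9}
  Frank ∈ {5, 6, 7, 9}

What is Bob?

2

Dave and Ivy share exactly the 2 values {6, 9}; by pigeonhole those values go to them, so strike 6, 9 from Bob, Mona, Frank.
That leaves Mona = 7. So Frank can't be 7.
Frank's domain is down to {5}, so Frank = 5. Eliminate 5 elsewhere: Bob.
The 2 variables Nate and Omar are confined to {1, 3}, which locks those values in; drop them from Bob, Kira.
So Bob = 2.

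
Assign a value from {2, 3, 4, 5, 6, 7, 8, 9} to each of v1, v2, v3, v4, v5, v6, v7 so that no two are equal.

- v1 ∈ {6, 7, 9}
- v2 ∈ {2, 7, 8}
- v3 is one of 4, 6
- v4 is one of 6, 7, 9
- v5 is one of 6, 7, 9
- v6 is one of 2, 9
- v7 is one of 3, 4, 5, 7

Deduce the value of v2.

v1, v4, v5 share exactly the 3 values {6, 7, 9}; by pigeonhole those values go to them, so strike 6, 7, 9 from v2, v3, v6, v7.
v3 has just one choice, so v3 = 4. So v7 can't be 4.
v6 must be 2 (only option left). Strike 2 from v2.
So v2 = 8.

8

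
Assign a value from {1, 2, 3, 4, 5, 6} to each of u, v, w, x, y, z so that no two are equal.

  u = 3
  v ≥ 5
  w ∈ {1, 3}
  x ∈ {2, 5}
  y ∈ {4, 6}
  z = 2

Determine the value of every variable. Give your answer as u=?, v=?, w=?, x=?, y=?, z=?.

u=3, v=6, w=1, x=5, y=4, z=2

u has just one choice, so u = 3. Strike 3 from w.
w must be 1 (only option left).
z's domain is down to {2}, so z = 2. Remove 2 from x.
x has just one choice, so x = 5. Remove 5 from v.
v's domain is down to {6}, so v = 6. So y can't be 6.
y's domain is down to {4}, so y = 4.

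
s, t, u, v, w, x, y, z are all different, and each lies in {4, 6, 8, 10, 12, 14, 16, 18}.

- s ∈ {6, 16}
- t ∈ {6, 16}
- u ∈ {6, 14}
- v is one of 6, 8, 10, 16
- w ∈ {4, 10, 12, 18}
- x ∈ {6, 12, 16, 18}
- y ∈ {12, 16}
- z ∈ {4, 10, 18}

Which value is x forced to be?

The 8 variables draw from only 8 values {4, 6, 8, 10, 12, 14, 16, 18}, so each is used; only v can be 8, hence v = 8.
The 7 still-open variables together cover exactly {4, 6, 10, 12, 14, 16, 18} — 7 values for 7 variables — and 14 appears only in u's list, so u = 14.
s and t share exactly the 2 values {6, 16}; by pigeonhole those values go to them, so strike 6, 16 from x, y.
That leaves y = 12. Strike 12 from w, x.
So x = 18.

18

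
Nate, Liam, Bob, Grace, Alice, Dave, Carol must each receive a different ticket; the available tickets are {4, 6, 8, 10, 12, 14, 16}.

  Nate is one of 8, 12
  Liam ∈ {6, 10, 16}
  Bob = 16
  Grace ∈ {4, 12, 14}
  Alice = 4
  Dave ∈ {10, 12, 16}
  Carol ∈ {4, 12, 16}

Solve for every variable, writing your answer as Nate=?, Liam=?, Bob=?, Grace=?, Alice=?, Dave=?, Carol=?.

Bob has just one choice, so Bob = 16. So Liam, Dave, Carol can't be 16.
Alice's domain is down to {4}, so Alice = 4. So Grace, Carol can't be 4.
Carol's domain is down to {12}, so Carol = 12. Eliminate 12 elsewhere: Nate, Grace, Dave.
Nate has just one choice, so Nate = 8.
That leaves Grace = 14.
Dave must be 10 (only option left). Eliminate 10 elsewhere: Liam.
Liam's domain is down to {6}, so Liam = 6.

Nate=8, Liam=6, Bob=16, Grace=14, Alice=4, Dave=10, Carol=12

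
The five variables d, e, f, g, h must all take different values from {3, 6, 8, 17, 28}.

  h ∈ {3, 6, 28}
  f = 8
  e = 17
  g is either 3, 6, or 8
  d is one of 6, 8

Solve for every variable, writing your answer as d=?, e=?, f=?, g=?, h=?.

e's domain is down to {17}, so e = 17.
f has just one choice, so f = 8. Remove 8 from d, g.
That leaves d = 6. Eliminate 6 elsewhere: g, h.
g must be 3 (only option left). So h can't be 3.
h must be 28 (only option left).

d=6, e=17, f=8, g=3, h=28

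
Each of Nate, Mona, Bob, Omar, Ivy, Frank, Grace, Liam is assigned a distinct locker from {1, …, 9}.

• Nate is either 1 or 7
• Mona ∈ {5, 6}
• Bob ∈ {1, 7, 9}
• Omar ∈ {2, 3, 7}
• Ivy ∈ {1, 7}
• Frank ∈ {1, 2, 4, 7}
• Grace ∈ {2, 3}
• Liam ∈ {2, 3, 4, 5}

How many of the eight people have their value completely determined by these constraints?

The 8 variables draw from only 8 values {1, 2, 3, 4, 5, 6, 7, 9}, so each is used; only Mona can be 6, hence Mona = 6.
The 7 still-open variables draw from only 7 values {1, 2, 3, 4, 5, 7, 9}, so each is used; only Liam can be 5, hence Liam = 5.
The 6 still-open variables draw from only 6 values {1, 2, 3, 4, 7, 9}, so each is used; only Frank can be 4, hence Frank = 4.
Among the 5 still-open variables, 9 fits only Bob (and all 5 values in {1, 2, 3, 7, 9} must be used), so Bob = 9.
Nate and Ivy between them cover only {1, 7} — a naked pair. Remove those values from Omar.
Determined: Mona=6, Bob=9, Frank=4, Liam=5. The other people each still have more than one consistent value. That makes 4.

4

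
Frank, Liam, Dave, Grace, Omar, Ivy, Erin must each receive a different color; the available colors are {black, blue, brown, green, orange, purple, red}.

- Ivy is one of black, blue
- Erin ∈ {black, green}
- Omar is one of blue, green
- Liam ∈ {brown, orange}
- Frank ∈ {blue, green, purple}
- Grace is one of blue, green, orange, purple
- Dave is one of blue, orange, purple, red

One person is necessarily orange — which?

Grace

The 7 variables together cover exactly {black, blue, brown, green, orange, purple, red} — 7 values for 7 variables — and brown appears only in Liam's list, so Liam = brown.
Among the 6 still-open variables, red fits only Dave (and all 6 values in {black, blue, green, orange, purple, red} must be used), so Dave = red.
The 5 still-open variables together cover exactly {black, blue, green, orange, purple} — 5 values for 5 variables — and orange appears only in Grace's list, so Grace = orange.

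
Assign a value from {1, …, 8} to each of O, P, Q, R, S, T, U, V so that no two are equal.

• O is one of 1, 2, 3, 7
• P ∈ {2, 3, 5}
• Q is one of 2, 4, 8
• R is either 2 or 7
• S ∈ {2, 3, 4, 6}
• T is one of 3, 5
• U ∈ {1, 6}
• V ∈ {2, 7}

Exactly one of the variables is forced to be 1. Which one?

O

Among the 8 variables, 8 fits only Q (and all 8 values in {1, 2, 3, 4, 5, 6, 7, 8} must be used), so Q = 8.
The 7 still-open variables draw from only 7 values {1, 2, 3, 4, 5, 6, 7}, so each is used; only S can be 4, hence S = 4.
The 6 still-open variables draw from only 6 values {1, 2, 3, 5, 6, 7}, so each is used; only U can be 6, hence U = 6.
The 5 still-open variables draw from only 5 values {1, 2, 3, 5, 7}, so each is used; only O can be 1, hence O = 1.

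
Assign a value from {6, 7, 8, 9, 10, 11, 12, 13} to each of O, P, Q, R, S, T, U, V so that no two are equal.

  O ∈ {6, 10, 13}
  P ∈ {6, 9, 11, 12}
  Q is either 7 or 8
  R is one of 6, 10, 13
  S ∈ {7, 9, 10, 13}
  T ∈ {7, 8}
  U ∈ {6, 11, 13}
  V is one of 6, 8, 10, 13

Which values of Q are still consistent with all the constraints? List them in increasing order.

7, 8

The 8 variables together cover exactly {6, 7, 8, 9, 10, 11, 12, 13} — 8 values for 8 variables — and 12 appears only in P's list, so P = 12.
Among the 7 still-open variables, 9 fits only S (and all 7 values in {6, 7, 8, 9, 10, 11, 13} must be used), so S = 9.
The 6 still-open variables draw from only 6 values {6, 7, 8, 10, 11, 13}, so each is used; only U can be 11, hence U = 11.
The 2 variables Q and T are confined to {7, 8}, which locks those values in; drop them from V.
No further eliminations apply; Q can still be any of 7, 8.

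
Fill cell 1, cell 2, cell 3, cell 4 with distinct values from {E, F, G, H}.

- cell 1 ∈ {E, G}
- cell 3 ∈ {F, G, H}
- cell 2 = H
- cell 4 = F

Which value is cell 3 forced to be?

G

cell 2 must be H (only option left). So cell 3 can't be H.
That leaves cell 4 = F. Strike F from cell 3.
So cell 3 = G.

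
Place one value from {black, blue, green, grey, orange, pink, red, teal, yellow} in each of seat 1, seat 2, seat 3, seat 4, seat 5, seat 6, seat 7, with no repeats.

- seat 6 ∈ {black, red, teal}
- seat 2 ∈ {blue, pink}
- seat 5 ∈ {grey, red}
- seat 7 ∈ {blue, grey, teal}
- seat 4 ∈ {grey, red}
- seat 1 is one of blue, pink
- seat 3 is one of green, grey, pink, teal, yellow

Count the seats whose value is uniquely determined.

seat 1 and seat 2 between them cover only {blue, pink} — a naked pair. Remove those values from seat 3, seat 7.
The 2 variables seat 4 and seat 5 are confined to {grey, red}, which locks those values in; drop them from seat 3, seat 6, seat 7.
seat 7 must be teal (only option left). So seat 3, seat 6 can't be teal.
seat 6 has just one choice, so seat 6 = black.
Determined: seat 6=black, seat 7=teal. The other seats each still have more than one consistent value. That makes 2.

2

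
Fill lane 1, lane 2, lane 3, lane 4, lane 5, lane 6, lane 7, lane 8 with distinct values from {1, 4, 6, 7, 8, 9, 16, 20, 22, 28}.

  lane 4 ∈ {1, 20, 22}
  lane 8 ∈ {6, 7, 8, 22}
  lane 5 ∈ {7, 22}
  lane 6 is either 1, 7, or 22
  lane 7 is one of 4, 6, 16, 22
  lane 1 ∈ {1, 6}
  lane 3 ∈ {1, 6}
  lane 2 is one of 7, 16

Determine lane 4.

Among the 8 variables, 4 fits only lane 7 (and all 8 values in {1, 4, 6, 7, 8, 16, 20, 22} must be used), so lane 7 = 4.
Among the 7 still-open variables, 8 fits only lane 8 (and all 7 values in {1, 6, 7, 8, 16, 20, 22} must be used), so lane 8 = 8.
The 6 still-open variables together cover exactly {1, 6, 7, 16, 20, 22} — 6 values for 6 variables — and 16 appears only in lane 2's list, so lane 2 = 16.
The 5 still-open variables draw from only 5 values {1, 6, 7, 20, 22}, so each is used; only lane 4 can be 20, hence lane 4 = 20.

20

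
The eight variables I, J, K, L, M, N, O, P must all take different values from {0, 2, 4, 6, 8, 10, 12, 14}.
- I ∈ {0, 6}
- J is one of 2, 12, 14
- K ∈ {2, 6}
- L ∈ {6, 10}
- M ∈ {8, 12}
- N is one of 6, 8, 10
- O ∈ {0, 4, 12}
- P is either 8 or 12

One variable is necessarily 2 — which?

K

Among the 8 variables, 4 fits only O (and all 8 values in {0, 2, 4, 6, 8, 10, 12, 14} must be used), so O = 4.
The 7 still-open variables together cover exactly {0, 2, 6, 8, 10, 12, 14} — 7 values for 7 variables — and 0 appears only in I's list, so I = 0.
Among the 6 still-open variables, 14 fits only J (and all 6 values in {2, 6, 8, 10, 12, 14} must be used), so J = 14.
The 5 still-open variables draw from only 5 values {2, 6, 8, 10, 12}, so each is used; only K can be 2, hence K = 2.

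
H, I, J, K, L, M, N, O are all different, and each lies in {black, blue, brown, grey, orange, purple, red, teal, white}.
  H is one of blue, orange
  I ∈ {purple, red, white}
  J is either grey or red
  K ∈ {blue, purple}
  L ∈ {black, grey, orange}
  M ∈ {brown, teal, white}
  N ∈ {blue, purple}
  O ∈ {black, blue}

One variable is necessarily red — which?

J

K and N share exactly the 2 values {blue, purple}; by pigeonhole those values go to them, so strike blue, purple from H, I, O.
H has just one choice, so H = orange. Strike orange from L.
O must be black (only option left). Eliminate black elsewhere: L.
That leaves L = grey. So J can't be grey.
So red goes to J.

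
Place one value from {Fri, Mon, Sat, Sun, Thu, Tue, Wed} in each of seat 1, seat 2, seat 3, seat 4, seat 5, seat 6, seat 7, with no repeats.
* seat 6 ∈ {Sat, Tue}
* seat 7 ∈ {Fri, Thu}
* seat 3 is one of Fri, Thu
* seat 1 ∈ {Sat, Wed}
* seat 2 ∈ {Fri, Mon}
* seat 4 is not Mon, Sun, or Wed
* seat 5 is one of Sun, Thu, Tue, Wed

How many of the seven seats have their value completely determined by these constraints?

The 7 variables together cover exactly {Fri, Mon, Sat, Sun, Thu, Tue, Wed} — 7 values for 7 variables — and Mon appears only in seat 2's list, so seat 2 = Mon.
Among the 6 still-open variables, Sun fits only seat 5 (and all 6 values in {Fri, Sat, Sun, Thu, Tue, Wed} must be used), so seat 5 = Sun.
Among the 5 still-open variables, Wed fits only seat 1 (and all 5 values in {Fri, Sat, Thu, Tue, Wed} must be used), so seat 1 = Wed.
The 2 variables seat 3 and seat 7 are confined to {Fri, Thu}, which locks those values in; drop them from seat 4.
Determined: seat 1=Wed, seat 2=Mon, seat 5=Sun. The other seats each still have more than one consistent value. That makes 3.

3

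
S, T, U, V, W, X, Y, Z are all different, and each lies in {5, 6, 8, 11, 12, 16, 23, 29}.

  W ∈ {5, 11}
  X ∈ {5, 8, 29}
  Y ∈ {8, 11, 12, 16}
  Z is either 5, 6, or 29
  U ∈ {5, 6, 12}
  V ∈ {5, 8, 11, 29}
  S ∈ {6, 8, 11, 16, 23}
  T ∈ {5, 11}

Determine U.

Among the 8 variables, 23 fits only S (and all 8 values in {5, 6, 8, 11, 12, 16, 23, 29} must be used), so S = 23.
The 7 still-open variables together cover exactly {5, 6, 8, 11, 12, 16, 29} — 7 values for 7 variables — and 16 appears only in Y's list, so Y = 16.
The 6 still-open variables together cover exactly {5, 6, 8, 11, 12, 29} — 6 values for 6 variables — and 12 appears only in U's list, so U = 12.

12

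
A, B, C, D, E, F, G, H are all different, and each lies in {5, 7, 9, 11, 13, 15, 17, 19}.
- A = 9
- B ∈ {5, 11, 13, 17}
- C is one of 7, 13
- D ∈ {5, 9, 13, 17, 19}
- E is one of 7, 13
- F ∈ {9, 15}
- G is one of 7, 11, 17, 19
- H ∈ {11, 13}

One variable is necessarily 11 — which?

A must be 9 (only option left). Remove 9 from D, F.
That leaves F = 15.
C and E between them cover only {7, 13} — a naked pair. Remove those values from B, D, G, H.
So 11 goes to H.

H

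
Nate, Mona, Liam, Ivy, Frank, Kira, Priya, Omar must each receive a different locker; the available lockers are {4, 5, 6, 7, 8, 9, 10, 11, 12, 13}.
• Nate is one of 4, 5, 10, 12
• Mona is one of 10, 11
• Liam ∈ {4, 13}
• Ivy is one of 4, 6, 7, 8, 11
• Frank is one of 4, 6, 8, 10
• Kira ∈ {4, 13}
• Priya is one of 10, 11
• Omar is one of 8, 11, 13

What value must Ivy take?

7

Mona and Priya share exactly the 2 values {10, 11}; by pigeonhole those values go to them, so strike 10, 11 from Nate, Ivy, Frank, Omar.
Liam and Kira share exactly the 2 values {4, 13}; by pigeonhole those values go to them, so strike 4, 13 from Nate, Ivy, Frank, Omar.
Omar has just one choice, so Omar = 8. So Ivy, Frank can't be 8.
That leaves Frank = 6. Strike 6 from Ivy.
So Ivy = 7.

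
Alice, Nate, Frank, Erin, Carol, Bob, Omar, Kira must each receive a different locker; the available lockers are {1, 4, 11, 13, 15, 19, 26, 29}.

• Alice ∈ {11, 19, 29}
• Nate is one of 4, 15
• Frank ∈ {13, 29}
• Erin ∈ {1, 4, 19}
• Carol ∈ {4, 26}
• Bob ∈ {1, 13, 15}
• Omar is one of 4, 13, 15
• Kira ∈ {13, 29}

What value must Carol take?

26

The 8 variables draw from only 8 values {1, 4, 11, 13, 15, 19, 26, 29}, so each is used; only Alice can be 11, hence Alice = 11.
Among the 7 still-open variables, 19 fits only Erin (and all 7 values in {1, 4, 13, 15, 19, 26, 29} must be used), so Erin = 19.
Among the 6 still-open variables, 1 fits only Bob (and all 6 values in {1, 4, 13, 15, 26, 29} must be used), so Bob = 1.
The 5 still-open variables draw from only 5 values {4, 13, 15, 26, 29}, so each is used; only Carol can be 26, hence Carol = 26.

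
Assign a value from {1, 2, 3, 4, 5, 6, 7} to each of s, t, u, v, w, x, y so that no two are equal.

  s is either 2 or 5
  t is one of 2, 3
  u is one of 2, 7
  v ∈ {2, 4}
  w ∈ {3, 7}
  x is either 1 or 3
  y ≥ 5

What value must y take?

6

The 7 variables draw from only 7 values {1, 2, 3, 4, 5, 6, 7}, so each is used; only x can be 1, hence x = 1.
The 6 still-open variables together cover exactly {2, 3, 4, 5, 6, 7} — 6 values for 6 variables — and 4 appears only in v's list, so v = 4.
The 5 still-open variables together cover exactly {2, 3, 5, 6, 7} — 5 values for 5 variables — and 6 appears only in y's list, so y = 6.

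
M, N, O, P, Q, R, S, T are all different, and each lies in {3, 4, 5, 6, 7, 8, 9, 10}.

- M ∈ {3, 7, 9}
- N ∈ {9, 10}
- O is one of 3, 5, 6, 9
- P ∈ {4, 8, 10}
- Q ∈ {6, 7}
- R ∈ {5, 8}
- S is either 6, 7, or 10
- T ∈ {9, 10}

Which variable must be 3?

M

Among the 8 variables, 4 fits only P (and all 8 values in {3, 4, 5, 6, 7, 8, 9, 10} must be used), so P = 4.
The 7 still-open variables together cover exactly {3, 5, 6, 7, 8, 9, 10} — 7 values for 7 variables — and 8 appears only in R's list, so R = 8.
The 6 still-open variables together cover exactly {3, 5, 6, 7, 9, 10} — 6 values for 6 variables — and 5 appears only in O's list, so O = 5.
The 5 still-open variables together cover exactly {3, 6, 7, 9, 10} — 5 values for 5 variables — and 3 appears only in M's list, so M = 3.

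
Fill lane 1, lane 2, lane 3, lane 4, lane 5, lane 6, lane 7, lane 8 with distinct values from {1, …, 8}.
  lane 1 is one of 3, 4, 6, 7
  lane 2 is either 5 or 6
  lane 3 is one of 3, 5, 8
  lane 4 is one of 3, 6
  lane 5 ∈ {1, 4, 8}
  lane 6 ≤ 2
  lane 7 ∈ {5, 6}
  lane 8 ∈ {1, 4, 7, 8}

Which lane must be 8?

The 8 variables together cover exactly {1, 2, 3, 4, 5, 6, 7, 8} — 8 values for 8 variables — and 2 appears only in lane 6's list, so lane 6 = 2.
lane 2 and lane 7 share exactly the 2 values {5, 6}; by pigeonhole those values go to them, so strike 5, 6 from lane 1, lane 3, lane 4.
lane 4 has just one choice, so lane 4 = 3. So lane 1, lane 3 can't be 3.
So 8 goes to lane 3.

lane 3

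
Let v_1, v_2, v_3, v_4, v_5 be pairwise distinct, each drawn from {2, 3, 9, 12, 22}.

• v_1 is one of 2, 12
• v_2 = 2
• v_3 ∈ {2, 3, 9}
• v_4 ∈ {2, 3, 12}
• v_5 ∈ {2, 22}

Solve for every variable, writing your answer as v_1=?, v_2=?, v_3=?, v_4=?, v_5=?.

v_1=12, v_2=2, v_3=9, v_4=3, v_5=22

v_2 must be 2 (only option left). Eliminate 2 elsewhere: v_1, v_3, v_4, v_5.
v_5 must be 22 (only option left).
v_1 has just one choice, so v_1 = 12. Eliminate 12 elsewhere: v_4.
v_4's domain is down to {3}, so v_4 = 3. Eliminate 3 elsewhere: v_3.
v_3's domain is down to {9}, so v_3 = 9.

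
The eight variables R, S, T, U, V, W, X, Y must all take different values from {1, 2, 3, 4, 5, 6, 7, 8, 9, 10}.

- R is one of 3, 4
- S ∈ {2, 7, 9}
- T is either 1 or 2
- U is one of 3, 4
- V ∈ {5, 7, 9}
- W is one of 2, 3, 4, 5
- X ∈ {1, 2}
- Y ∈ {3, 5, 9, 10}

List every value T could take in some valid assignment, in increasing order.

Among the 8 variables, 10 fits only Y (and all 8 values in {1, 2, 3, 4, 5, 7, 9, 10} must be used), so Y = 10.
The 2 variables R and U are confined to {3, 4}, which locks those values in; drop them from W.
The 2 variables T and X are confined to {1, 2}, which locks those values in; drop them from S, W.
That leaves W = 5. So V can't be 5.
No further eliminations apply; T can still be any of 1, 2.

1, 2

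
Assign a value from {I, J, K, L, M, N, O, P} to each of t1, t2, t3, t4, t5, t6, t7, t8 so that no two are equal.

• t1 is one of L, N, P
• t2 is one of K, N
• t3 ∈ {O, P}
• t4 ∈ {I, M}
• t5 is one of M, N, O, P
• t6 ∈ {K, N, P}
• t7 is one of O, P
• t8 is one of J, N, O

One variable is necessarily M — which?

Among the 8 variables, I fits only t4 (and all 8 values in {I, J, K, L, M, N, O, P} must be used), so t4 = I.
The 7 still-open variables draw from only 7 values {J, K, L, M, N, O, P}, so each is used; only t8 can be J, hence t8 = J.
Among the 6 still-open variables, L fits only t1 (and all 6 values in {K, L, M, N, O, P} must be used), so t1 = L.
The 5 still-open variables draw from only 5 values {K, M, N, O, P}, so each is used; only t5 can be M, hence t5 = M.

t5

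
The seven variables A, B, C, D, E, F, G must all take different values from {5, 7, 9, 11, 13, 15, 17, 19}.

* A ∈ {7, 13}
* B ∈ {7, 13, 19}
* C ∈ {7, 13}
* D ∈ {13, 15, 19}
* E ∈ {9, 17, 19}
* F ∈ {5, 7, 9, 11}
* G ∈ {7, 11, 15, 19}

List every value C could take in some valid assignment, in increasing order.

7, 13

The 2 variables A and C are confined to {7, 13}, which locks those values in; drop them from B, D, F, G.
B must be 19 (only option left). Remove 19 from D, E, G.
D must be 15 (only option left). Remove 15 from G.
G must be 11 (only option left). Remove 11 from F.
No further eliminations apply; C can still be any of 7, 13.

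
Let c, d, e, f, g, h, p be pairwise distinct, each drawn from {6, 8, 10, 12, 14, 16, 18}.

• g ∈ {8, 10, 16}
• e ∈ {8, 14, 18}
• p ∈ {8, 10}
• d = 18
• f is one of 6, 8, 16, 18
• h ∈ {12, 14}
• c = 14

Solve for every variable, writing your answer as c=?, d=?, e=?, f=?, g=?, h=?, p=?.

c=14, d=18, e=8, f=6, g=16, h=12, p=10

c must be 14 (only option left). Eliminate 14 elsewhere: e, h.
d has just one choice, so d = 18. So e, f can't be 18.
e must be 8 (only option left). Eliminate 8 elsewhere: f, g, p.
h's domain is down to {12}, so h = 12.
p has just one choice, so p = 10. Remove 10 from g.
That leaves g = 16. Remove 16 from f.
f has just one choice, so f = 6.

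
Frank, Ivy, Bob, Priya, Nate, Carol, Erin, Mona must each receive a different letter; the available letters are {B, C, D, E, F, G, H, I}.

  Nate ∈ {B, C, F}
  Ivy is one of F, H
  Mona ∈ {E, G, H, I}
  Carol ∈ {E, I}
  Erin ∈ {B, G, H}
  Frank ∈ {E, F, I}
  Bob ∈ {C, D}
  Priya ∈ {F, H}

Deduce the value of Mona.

The 8 variables together cover exactly {B, C, D, E, F, G, H, I} — 8 values for 8 variables — and D appears only in Bob's list, so Bob = D.
The 7 still-open variables draw from only 7 values {B, C, E, F, G, H, I}, so each is used; only Nate can be C, hence Nate = C.
Among the 6 still-open variables, B fits only Erin (and all 6 values in {B, E, F, G, H, I} must be used), so Erin = B.
Among the 5 still-open variables, G fits only Mona (and all 5 values in {E, F, G, H, I} must be used), so Mona = G.

G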